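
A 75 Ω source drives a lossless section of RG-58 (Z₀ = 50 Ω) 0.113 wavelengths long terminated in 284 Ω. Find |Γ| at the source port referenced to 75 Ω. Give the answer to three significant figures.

βl = 2π × 0.113 = 40.7°
tan(βl) = 0.86
Z_in = Z_0·(Z_L + jZ_0·tanβl)/(Z_0 + jZ_L·tanβl) = 19.9 − j54.1 Ω
Γ_s = (Z_in − Z_s)/(Z_in + Z_s) = (-55.1 − j54.1)/(94.9 − j54.1), |Γ_s| = 0.707

|Γ| ≈ 0.707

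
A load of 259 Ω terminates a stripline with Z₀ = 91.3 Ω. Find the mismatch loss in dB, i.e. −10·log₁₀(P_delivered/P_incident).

Γ = (259 − 91.3)/(259 + 91.3) = 0.479
|Γ|² = 0.229, so P_del/P_inc = 1 − |Γ|² = 0.771
ML = −10·log₁₀(1 − |Γ|²)

mismatch loss ≈ 1.13 dB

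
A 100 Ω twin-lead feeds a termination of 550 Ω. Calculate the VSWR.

For a purely resistive load, VSWR = R_L/Z_0 or Z_0/R_L (whichever > 1) = 550/100

VSWR ≈ 5.5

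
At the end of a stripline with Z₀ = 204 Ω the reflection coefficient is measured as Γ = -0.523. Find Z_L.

Z_L = Z_0·(1 + Γ)/(1 − Γ) = 204·(0.477)/(1.52)

Z_L ≈ 63.9 Ω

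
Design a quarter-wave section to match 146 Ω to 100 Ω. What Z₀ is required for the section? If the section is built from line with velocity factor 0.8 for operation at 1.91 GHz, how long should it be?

Z_qwt ≈ 121 Ω; length ≈ 3.14 cm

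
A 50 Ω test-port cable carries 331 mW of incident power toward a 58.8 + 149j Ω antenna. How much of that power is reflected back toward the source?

P_reflected ≈ 217 mW

|Γ| = |(8.8 + j149)/(108.8 + j149)| = 0.809
|Γ|² = 0.655
P_refl = |Γ|²·P_inc = 217 mW, P_del = (1 − |Γ|²)·P_inc = 114 mW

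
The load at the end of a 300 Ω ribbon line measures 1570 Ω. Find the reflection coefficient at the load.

Γ = 0.679

Γ = (Z_L − Z_0)/(Z_L + Z_0) = (1570 − 300)/(1570 + 300) = 1270/1870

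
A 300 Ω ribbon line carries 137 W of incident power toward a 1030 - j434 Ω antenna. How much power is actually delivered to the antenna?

P_delivered ≈ 86.5 W

|Γ| = |(730 − j434)/(1330 − j434)| = 0.607
|Γ|² = 0.369
P_refl = |Γ|²·P_inc = 50.5 W, P_del = (1 − |Γ|²)·P_inc = 86.5 W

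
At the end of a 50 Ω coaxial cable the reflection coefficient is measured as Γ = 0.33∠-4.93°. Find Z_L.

Z_L ≈ 98.7 − j6.28 Ω

Z_L = Z_0·(1 + Γ)/(1 − Γ) = 50·(1.33 − j0.0284)/(0.671 + j0.0284)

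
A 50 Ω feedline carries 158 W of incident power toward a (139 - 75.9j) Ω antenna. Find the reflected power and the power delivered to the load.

P_reflected ≈ 52.1 W; P_delivered ≈ 106 W

|Γ| = |(89 − j75.9)/(189 − j75.9)| = 0.574
|Γ|² = 0.33
P_refl = |Γ|²·P_inc = 52.1 W, P_del = (1 − |Γ|²)·P_inc = 106 W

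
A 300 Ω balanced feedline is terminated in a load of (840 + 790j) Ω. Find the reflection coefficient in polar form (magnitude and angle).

Γ ≈ 0.69 ∠ 20.9°

Γ = (Z_L − Z_0)/(Z_L + Z_0) = (540 + j790)/(1140 + j790)
|Γ| = 957/1390 = 0.69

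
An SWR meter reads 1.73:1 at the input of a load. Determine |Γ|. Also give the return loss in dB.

|Γ| = (S − 1)/(S + 1) = (1.73 − 1)/(1.73 + 1) = 0.73/2.73
RL = −20·log₁₀|Γ| = −20·log₁₀(0.267)

|Γ| ≈ 0.267; return loss ≈ 11.5 dB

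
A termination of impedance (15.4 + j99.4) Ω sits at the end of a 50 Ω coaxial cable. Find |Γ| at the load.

Γ = (Z_L − Z_0)/(Z_L + Z_0) = (-34.6 + j99.4)/(65.4 + j99.4)
|Γ| = 105/119

|Γ| ≈ 0.885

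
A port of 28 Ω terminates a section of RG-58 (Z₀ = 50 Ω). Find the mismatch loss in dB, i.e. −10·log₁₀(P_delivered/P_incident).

mismatch loss ≈ 0.36 dB

Γ = (28 − 50)/(28 + 50) = -0.282
|Γ|² = 0.0796, so P_del/P_inc = 1 − |Γ|² = 0.92
ML = −10·log₁₀(1 − |Γ|²)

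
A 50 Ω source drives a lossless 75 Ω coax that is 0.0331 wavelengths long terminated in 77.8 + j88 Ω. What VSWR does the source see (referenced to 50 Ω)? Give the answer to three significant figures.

VSWR ≈ 4.29

βl = 2π × 0.0331 = 11.9°
tan(βl) = 0.211
Z_in = Z_0·(Z_L + jZ_0·tanβl)/(Z_0 + jZ_L·tanβl) = 132 + j99.5 Ω
Γ_s = (Z_in − Z_s)/(Z_in + Z_s) = (82.3 + j99.5)/(182 + j99.5), |Γ_s| = 0.622
VSWR = (1 + |Γ_s|)/(1 − |Γ_s|)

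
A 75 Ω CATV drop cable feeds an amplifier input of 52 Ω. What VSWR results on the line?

Γ = (52 − 75)/(52 + 75) = -0.181
VSWR = (1 + 0.181)/(1 − 0.181)

VSWR ≈ 1.44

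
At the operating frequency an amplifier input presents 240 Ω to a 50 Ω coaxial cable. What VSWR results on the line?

VSWR ≈ 4.8

For a purely resistive load, VSWR = R_L/Z_0 or Z_0/R_L (whichever > 1) = 240/50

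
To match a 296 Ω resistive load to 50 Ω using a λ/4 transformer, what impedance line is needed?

Z_qwt ≈ 122 Ω

Z_qwt = √(Z_0·R_L) = √(50 × 296) = √14800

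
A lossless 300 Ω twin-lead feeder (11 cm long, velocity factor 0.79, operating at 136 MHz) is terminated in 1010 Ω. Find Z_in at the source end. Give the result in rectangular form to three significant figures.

λ = v/f = 0.79·c / 136 MHz = 1.74 m
βl = 2π·l/λ = 2π × 0.0631 = 22.7°
tan(βl) = tan(22.7°) = 0.419
Z_in = Z_0·(Z_L + jZ_0·tanβl)/(Z_0 + jZ_L·tanβl)
     = 300·(1010 + j126)/(300 + j423)

Z_in ≈ 397 − j435 Ω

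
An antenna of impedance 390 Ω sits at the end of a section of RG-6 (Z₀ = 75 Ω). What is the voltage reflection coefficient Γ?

Γ = (Z_L − Z_0)/(Z_L + Z_0) = (390 − 75)/(390 + 75) = 315/465

Γ = 0.677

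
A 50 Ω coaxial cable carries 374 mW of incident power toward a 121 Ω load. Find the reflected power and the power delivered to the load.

P_reflected ≈ 64.5 mW; P_delivered ≈ 310 mW

Γ = (121 − 50)/(121 + 50) = 0.415
|Γ|² = 0.172
P_refl = |Γ|²·P_inc = 64.5 mW, P_del = (1 − |Γ|²)·P_inc = 310 mW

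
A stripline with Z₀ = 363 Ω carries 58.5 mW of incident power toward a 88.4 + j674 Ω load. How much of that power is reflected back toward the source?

|Γ| = |(-274.6 + j674)/(451.4 + j674)| = 0.897
|Γ|² = 0.805
P_refl = |Γ|²·P_inc = 47.1 mW, P_del = (1 − |Γ|²)·P_inc = 11.4 mW

P_reflected ≈ 47.1 mW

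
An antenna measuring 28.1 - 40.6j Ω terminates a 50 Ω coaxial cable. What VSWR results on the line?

Γ = (Z_L − Z_0)/(Z_L + Z_0) = (-21.9 − j40.6)/(78.1 − j40.6)
|Γ| = 46.1/88 = 0.524
VSWR = (1 + |Γ|)/(1 − |Γ|) = 1.52/0.476

VSWR ≈ 3.2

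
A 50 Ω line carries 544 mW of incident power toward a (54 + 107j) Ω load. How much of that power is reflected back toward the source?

P_reflected ≈ 280 mW

|Γ| = |(4 + j107)/(104 + j107)| = 0.718
|Γ|² = 0.515
P_refl = |Γ|²·P_inc = 280 mW, P_del = (1 − |Γ|²)·P_inc = 264 mW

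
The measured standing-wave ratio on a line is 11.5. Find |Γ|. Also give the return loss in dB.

|Γ| = (S − 1)/(S + 1) = (11.5 − 1)/(11.5 + 1) = 10.5/12.5
RL = −20·log₁₀|Γ| = −20·log₁₀(0.84)

|Γ| ≈ 0.84; return loss ≈ 1.51 dB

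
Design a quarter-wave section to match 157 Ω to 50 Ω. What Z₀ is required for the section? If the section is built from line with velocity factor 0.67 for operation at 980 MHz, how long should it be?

Z_qwt = √(Z_0·R_L) = √(50 × 157) = √7850
λ = 0.67·c/f = 0.205 m, so l = λ/4 = 0.0513 m

Z_qwt ≈ 88.6 Ω; length ≈ 5.13 cm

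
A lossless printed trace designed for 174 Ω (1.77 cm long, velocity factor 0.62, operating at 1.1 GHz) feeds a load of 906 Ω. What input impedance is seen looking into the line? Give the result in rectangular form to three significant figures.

Z_in ≈ 84.2 − j204 Ω

λ = v/f = 0.62·c / 1.1 GHz = 0.169 m
βl = 2π·l/λ = 2π × 0.105 = 37.7°
tan(βl) = tan(37.7°) = 0.772
Z_in = Z_0·(Z_L + jZ_0·tanβl)/(Z_0 + jZ_L·tanβl)
     = 174·(906 + j134)/(174 + j700)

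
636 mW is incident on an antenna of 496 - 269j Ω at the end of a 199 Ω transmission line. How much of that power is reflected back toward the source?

|Γ| = |(297 − j269)/(695 − j269)| = 0.538
|Γ|² = 0.289
P_refl = |Γ|²·P_inc = 184 mW, P_del = (1 − |Γ|²)·P_inc = 452 mW

P_reflected ≈ 184 mW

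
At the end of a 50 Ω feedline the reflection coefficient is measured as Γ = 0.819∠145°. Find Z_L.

Z_L ≈ 5.46 + j15.6 Ω

Z_L = Z_0·(1 + Γ)/(1 − Γ) = 50·(0.329 + j0.47)/(1.67 − j0.47)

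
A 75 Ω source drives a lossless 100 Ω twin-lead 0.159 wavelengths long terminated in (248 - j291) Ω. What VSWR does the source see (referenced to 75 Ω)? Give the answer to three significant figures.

βl = 2π × 0.159 = 57.2°
tan(βl) = 1.55
Z_in = Z_0·(Z_L + jZ_0·tanβl)/(Z_0 + jZ_L·tanβl) = 18.7 − j37.6 Ω
Γ_s = (Z_in − Z_s)/(Z_in + Z_s) = (-56.3 − j37.6)/(93.7 − j37.6), |Γ_s| = 0.671
VSWR = (1 + |Γ_s|)/(1 − |Γ_s|)

VSWR ≈ 5.08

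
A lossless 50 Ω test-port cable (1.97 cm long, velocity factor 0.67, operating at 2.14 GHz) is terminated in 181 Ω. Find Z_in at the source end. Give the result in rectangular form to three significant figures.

λ = v/f = 0.67·c / 2.14 GHz = 0.0939 m
βl = 2π·l/λ = 2π × 0.21 = 75.5°
tan(βl) = tan(75.5°) = 3.87
Z_in = Z_0·(Z_L + jZ_0·tanβl)/(Z_0 + jZ_L·tanβl)
     = 50·(181 + j193)/(50 + j700)

Z_in ≈ 14.7 − j11.9 Ω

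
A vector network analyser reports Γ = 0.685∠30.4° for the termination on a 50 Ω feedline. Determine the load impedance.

Z_L ≈ 92.3 + j121 Ω

Z_L = Z_0·(1 + Γ)/(1 − Γ) = 50·(1.59 + j0.347)/(0.409 − j0.347)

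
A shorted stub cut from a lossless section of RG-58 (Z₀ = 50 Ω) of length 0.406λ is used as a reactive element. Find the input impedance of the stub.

βl = 2π × 0.406 = 146°
tan(βl) = -0.67
For a shorted stub, Z_in = jZ_0·tan(βl)

Z_in ≈ −j33.5 Ω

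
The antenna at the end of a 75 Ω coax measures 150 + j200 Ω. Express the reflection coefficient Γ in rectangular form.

Γ ≈ 0.628 + j0.331

Γ = (Z_L − Z_0)/(Z_L + Z_0) = (75 + j200)/(225 + j200)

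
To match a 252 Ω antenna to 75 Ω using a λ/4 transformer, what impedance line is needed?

Z_qwt ≈ 137 Ω

Z_qwt = √(Z_0·R_L) = √(75 × 252) = √18900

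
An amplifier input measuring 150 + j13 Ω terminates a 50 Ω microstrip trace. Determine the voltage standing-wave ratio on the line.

Γ = (Z_L − Z_0)/(Z_L + Z_0) = (100 + j13)/(200 + j13)
|Γ| = 101/200 = 0.503
VSWR = (1 + |Γ|)/(1 − |Γ|) = 1.5/0.497

VSWR ≈ 3.03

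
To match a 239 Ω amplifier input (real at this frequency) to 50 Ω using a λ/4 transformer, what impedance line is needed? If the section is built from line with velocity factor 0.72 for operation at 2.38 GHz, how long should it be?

Z_qwt = √(Z_0·R_L) = √(50 × 239) = √11950
λ = 0.72·c/f = 0.0908 m, so l = λ/4 = 0.0227 m

Z_qwt ≈ 109 Ω; length ≈ 2.27 cm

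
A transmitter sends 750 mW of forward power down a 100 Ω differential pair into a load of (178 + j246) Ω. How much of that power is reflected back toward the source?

P_reflected ≈ 362 mW

|Γ| = |(78 + j246)/(278 + j246)| = 0.695
|Γ|² = 0.483
P_refl = |Γ|²·P_inc = 362 mW, P_del = (1 − |Γ|²)·P_inc = 388 mW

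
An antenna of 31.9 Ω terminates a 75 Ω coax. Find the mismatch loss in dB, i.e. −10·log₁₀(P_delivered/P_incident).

mismatch loss ≈ 0.77 dB

Γ = (31.9 − 75)/(31.9 + 75) = -0.403
|Γ|² = 0.163, so P_del/P_inc = 1 − |Γ|² = 0.837
ML = −10·log₁₀(1 − |Γ|²)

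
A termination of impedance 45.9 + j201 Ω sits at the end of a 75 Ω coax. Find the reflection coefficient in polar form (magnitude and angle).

Γ = (Z_L − Z_0)/(Z_L + Z_0) = (-29.1 + j201)/(120.9 + j201)
|Γ| = 203/235 = 0.866

Γ ≈ 0.866 ∠ 39.3°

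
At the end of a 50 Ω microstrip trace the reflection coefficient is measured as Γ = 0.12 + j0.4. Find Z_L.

Z_L = Z_0·(1 + Γ)/(1 − Γ) = 50·(1.12 + j0.4)/(0.88 − j0.4)

Z_L ≈ 44.2 + j42.8 Ω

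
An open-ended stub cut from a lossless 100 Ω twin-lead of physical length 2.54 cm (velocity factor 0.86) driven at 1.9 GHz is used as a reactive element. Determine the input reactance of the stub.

λ = v/f = 0.86·c / 1.9 GHz = 0.136 m
βl = 2π·l/λ = 2π × 0.187 = 67.3°
tan(βl) = 2.4
For an open-ended stub, Z_in = −jZ_0·cot(βl) = −jZ_0/tan(βl)

X_in ≈ -41.7 Ω (capacitive)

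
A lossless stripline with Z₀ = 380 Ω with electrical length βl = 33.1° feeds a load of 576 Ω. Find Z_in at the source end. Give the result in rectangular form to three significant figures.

tan(βl) = tan(33.1°) = 0.652
Z_in = Z_0·(Z_L + jZ_0·tanβl)/(Z_0 + jZ_L·tanβl)
     = 380·(576 + j248)/(380 + j375)

Z_in ≈ 415 − j163 Ω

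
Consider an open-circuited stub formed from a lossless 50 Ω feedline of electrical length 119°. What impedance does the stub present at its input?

tan(βl) = -1.8
For an open-circuited stub, Z_in = −jZ_0·cot(βl) = −jZ_0/tan(βl)

Z_in ≈ +j27.7 Ω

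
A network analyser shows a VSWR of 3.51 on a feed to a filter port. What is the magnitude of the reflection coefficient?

|Γ| ≈ 0.557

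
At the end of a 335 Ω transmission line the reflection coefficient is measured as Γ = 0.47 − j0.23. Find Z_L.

Z_L ≈ 729 − j462 Ω

Z_L = Z_0·(1 + Γ)/(1 − Γ) = 335·(1.47 − j0.23)/(0.53 + j0.23)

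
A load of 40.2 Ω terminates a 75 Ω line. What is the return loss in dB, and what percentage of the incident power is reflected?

RL ≈ 10.4 dB; 9.13% of incident power reflected

Γ = (40.2 − 75)/(40.2 + 75) = -0.302
RL = −20·log₁₀(0.302) = 10.4 dB
P_refl/P_inc = |Γ|² = 0.0913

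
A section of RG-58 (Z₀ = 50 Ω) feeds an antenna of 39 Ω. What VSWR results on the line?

VSWR ≈ 1.28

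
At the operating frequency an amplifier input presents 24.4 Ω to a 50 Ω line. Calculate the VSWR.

VSWR ≈ 2.05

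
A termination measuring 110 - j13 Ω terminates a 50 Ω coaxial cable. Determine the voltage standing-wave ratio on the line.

Γ = (Z_L − Z_0)/(Z_L + Z_0) = (60 − j13)/(160 − j13)
|Γ| = 61.4/161 = 0.382
VSWR = (1 + |Γ|)/(1 − |Γ|) = 1.38/0.618

VSWR ≈ 2.24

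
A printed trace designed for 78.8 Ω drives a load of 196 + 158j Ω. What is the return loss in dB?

RL ≈ 4.14 dB

Γ = (117.2 + j158)/(274.8 + j158), |Γ| = 0.621
RL = −20·log₁₀|Γ| = −20·log₁₀(0.621)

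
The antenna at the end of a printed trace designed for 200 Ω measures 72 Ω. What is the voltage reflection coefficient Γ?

Γ = (Z_L − Z_0)/(Z_L + Z_0) = (72 − 200)/(72 + 200) = -128/272

Γ = -0.471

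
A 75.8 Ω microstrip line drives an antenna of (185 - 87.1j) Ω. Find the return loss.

RL ≈ 5.88 dB

Γ = (109.2 − j87.1)/(260.8 − j87.1), |Γ| = 0.508
RL = −20·log₁₀|Γ| = −20·log₁₀(0.508)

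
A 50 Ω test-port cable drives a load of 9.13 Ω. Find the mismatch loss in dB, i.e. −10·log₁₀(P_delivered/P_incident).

Γ = (9.13 − 50)/(9.13 + 50) = -0.691
|Γ|² = 0.478, so P_del/P_inc = 1 − |Γ|² = 0.522
ML = −10·log₁₀(1 − |Γ|²)

mismatch loss ≈ 2.82 dB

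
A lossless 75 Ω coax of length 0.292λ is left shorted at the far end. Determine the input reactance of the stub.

X_in ≈ -278 Ω (capacitive)

βl = 2π × 0.292 = 105°
tan(βl) = -3.7
For a shorted stub, Z_in = jZ_0·tan(βl)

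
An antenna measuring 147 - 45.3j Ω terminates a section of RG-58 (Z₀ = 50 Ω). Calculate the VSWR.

VSWR ≈ 3.25

Γ = (Z_L − Z_0)/(Z_L + Z_0) = (97 − j45.3)/(197 − j45.3)
|Γ| = 107/202 = 0.53
VSWR = (1 + |Γ|)/(1 − |Γ|) = 1.53/0.47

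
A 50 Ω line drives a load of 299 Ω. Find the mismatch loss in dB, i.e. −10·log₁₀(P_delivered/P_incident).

Γ = (299 − 50)/(299 + 50) = 0.713
|Γ|² = 0.509, so P_del/P_inc = 1 − |Γ|² = 0.491
ML = −10·log₁₀(1 − |Γ|²)

mismatch loss ≈ 3.09 dB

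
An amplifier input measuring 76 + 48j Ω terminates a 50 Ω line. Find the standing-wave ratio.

Γ = (Z_L − Z_0)/(Z_L + Z_0) = (26 + j48)/(126 + j48)
|Γ| = 54.6/135 = 0.405
VSWR = (1 + |Γ|)/(1 − |Γ|) = 1.4/0.595

VSWR ≈ 2.36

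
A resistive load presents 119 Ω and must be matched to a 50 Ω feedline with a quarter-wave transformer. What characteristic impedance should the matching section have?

Z_qwt ≈ 77.1 Ω

Z_qwt = √(Z_0·R_L) = √(50 × 119) = √5950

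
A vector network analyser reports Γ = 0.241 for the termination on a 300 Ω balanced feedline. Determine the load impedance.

Z_L = Z_0·(1 + Γ)/(1 − Γ) = 300·(1.24)/(0.759)

Z_L ≈ 491 Ω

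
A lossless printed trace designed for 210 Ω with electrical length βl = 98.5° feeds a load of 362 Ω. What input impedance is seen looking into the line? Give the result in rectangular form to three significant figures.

Z_in ≈ 124 + j20.7 Ω

tan(βl) = tan(98.5°) = -6.69
Z_in = Z_0·(Z_L + jZ_0·tanβl)/(Z_0 + jZ_L·tanβl)
     = 210·(362 − j1410)/(210 − j2420)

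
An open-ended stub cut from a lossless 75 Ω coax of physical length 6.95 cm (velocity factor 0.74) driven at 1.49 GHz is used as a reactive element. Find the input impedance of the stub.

Z_in ≈ +j351 Ω

λ = v/f = 0.74·c / 1.49 GHz = 0.149 m
βl = 2π·l/λ = 2π × 0.466 = 168°
tan(βl) = -0.214
For an open-ended stub, Z_in = −jZ_0·cot(βl) = −jZ_0/tan(βl)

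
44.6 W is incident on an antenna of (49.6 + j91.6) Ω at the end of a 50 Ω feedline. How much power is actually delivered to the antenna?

P_delivered ≈ 24.2 W

|Γ| = |(-0.4 + j91.6)/(99.6 + j91.6)| = 0.677
|Γ|² = 0.458
P_refl = |Γ|²·P_inc = 20.4 W, P_del = (1 − |Γ|²)·P_inc = 24.2 W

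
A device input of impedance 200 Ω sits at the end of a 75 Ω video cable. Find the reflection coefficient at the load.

Γ = (Z_L − Z_0)/(Z_L + Z_0) = (200 − 75)/(200 + 75) = 125/275

Γ = 0.455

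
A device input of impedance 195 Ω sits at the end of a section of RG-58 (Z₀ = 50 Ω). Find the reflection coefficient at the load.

Γ = (Z_L − Z_0)/(Z_L + Z_0) = (195 − 50)/(195 + 50) = 145/245

Γ = 0.592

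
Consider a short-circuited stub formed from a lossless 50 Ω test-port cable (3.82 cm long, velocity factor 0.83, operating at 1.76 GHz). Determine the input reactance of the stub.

λ = v/f = 0.83·c / 1.76 GHz = 0.141 m
βl = 2π·l/λ = 2π × 0.27 = 97.2°
tan(βl) = -7.91
For a short-circuited stub, Z_in = jZ_0·tan(βl)

X_in ≈ -396 Ω (capacitive)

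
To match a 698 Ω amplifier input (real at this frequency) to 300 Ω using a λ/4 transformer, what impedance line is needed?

Z_qwt = √(Z_0·R_L) = √(300 × 698) = √209400

Z_qwt ≈ 458 Ω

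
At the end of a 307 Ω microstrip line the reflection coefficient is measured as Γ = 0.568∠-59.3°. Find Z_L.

Z_L = Z_0·(1 + Γ)/(1 − Γ) = 307·(1.29 − j0.488)/(0.71 + j0.488)

Z_L ≈ 280 − j404 Ω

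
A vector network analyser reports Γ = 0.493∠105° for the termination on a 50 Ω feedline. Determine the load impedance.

Z_L = Z_0·(1 + Γ)/(1 − Γ) = 50·(0.872 + j0.476)/(1.13 − j0.476)

Z_L ≈ 25.3 + j31.8 Ω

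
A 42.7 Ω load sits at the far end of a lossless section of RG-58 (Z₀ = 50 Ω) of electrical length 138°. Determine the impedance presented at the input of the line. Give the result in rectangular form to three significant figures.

tan(βl) = tan(138°) = -0.9
Z_in = Z_0·(Z_L + jZ_0·tanβl)/(Z_0 + jZ_L·tanβl)
     = 50·(42.7 − j45)/(50 − j38.4)

Z_in ≈ 48.6 − j7.66 Ω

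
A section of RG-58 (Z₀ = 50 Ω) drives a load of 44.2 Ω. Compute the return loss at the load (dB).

RL ≈ 24.2 dB

Γ = (44.2 − 50)/(44.2 + 50) = -0.0616
RL = −20·log₁₀|Γ| = −20·log₁₀(0.0616)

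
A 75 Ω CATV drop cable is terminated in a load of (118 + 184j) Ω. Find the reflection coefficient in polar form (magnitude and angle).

Γ = (Z_L − Z_0)/(Z_L + Z_0) = (43 + j184)/(193 + j184)
|Γ| = 189/267 = 0.709

Γ ≈ 0.709 ∠ 33.2°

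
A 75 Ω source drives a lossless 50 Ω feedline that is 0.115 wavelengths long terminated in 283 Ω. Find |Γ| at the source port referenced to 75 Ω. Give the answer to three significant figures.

βl = 2π × 0.115 = 41.4°
tan(βl) = 0.882
Z_in = Z_0·(Z_L + jZ_0·tanβl)/(Z_0 + jZ_L·tanβl) = 19.4 − j52.8 Ω
Γ_s = (Z_in − Z_s)/(Z_in + Z_s) = (-55.6 − j52.8)/(94.4 − j52.8), |Γ_s| = 0.709

|Γ| ≈ 0.709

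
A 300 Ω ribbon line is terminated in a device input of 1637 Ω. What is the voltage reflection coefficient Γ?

Γ = (Z_L − Z_0)/(Z_L + Z_0) = (1637 − 300)/(1637 + 300) = 1337/1937

Γ = 0.69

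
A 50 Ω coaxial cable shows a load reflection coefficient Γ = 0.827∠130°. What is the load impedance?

Z_L = Z_0·(1 + Γ)/(1 − Γ) = 50·(0.468 + j0.634)/(1.53 − j0.634)

Z_L ≈ 5.75 + j23.1 Ω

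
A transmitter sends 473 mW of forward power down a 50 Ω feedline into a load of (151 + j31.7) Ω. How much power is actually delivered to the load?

|Γ| = |(101 + j31.7)/(201 + j31.7)| = 0.52
|Γ|² = 0.271
P_refl = |Γ|²·P_inc = 128 mW, P_del = (1 − |Γ|²)·P_inc = 345 mW

P_delivered ≈ 345 mW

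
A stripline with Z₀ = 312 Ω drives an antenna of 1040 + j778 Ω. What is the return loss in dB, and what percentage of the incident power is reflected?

Γ = (728 + j778)/(1352 + j778), |Γ| = 0.683
RL = −20·log₁₀(0.683) = 3.31 dB
P_refl/P_inc = |Γ|² = 0.467

RL ≈ 3.31 dB; 46.7% of incident power reflected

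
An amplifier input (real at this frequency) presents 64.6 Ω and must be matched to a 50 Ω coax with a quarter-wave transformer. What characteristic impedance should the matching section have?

Z_qwt = √(Z_0·R_L) = √(50 × 64.6) = √3230

Z_qwt ≈ 56.8 Ω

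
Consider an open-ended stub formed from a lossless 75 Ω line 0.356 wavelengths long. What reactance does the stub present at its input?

X_in ≈ 58.9 Ω (inductive)

βl = 2π × 0.356 = 128°
tan(βl) = -1.27
For an open-ended stub, Z_in = −jZ_0·cot(βl) = −jZ_0/tan(βl)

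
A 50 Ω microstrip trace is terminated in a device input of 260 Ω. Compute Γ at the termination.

Γ = (Z_L − Z_0)/(Z_L + Z_0) = (260 − 50)/(260 + 50) = 210/310

Γ = 0.677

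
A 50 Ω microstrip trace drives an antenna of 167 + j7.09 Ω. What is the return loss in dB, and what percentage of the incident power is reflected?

Γ = (117 + j7.09)/(217 + j7.09), |Γ| = 0.54
RL = −20·log₁₀(0.54) = 5.35 dB
P_refl/P_inc = |Γ|² = 0.291

RL ≈ 5.35 dB; 29.1% of incident power reflected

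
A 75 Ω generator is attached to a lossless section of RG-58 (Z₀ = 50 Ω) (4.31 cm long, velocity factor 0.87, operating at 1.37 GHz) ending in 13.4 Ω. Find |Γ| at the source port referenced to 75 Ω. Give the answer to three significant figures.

λ = v/f = 0.87·c / 1.37 GHz = 0.191 m
βl = 2π·l/λ = 2π × 0.226 = 81.4°
tan(βl) = 6.65
Z_in = Z_0·(Z_L + jZ_0·tanβl)/(Z_0 + jZ_L·tanβl) = 145 + j73.9 Ω
Γ_s = (Z_in − Z_s)/(Z_in + Z_s) = (70.1 + j73.9)/(220 + j73.9), |Γ_s| = 0.439

|Γ| ≈ 0.439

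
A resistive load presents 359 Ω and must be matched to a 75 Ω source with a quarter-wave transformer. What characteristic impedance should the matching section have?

Z_qwt ≈ 164 Ω

Z_qwt = √(Z_0·R_L) = √(75 × 359) = √26920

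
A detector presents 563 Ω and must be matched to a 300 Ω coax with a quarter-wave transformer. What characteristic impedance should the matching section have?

Z_qwt ≈ 411 Ω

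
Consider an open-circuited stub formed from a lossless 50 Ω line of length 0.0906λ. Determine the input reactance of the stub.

βl = 2π × 0.0906 = 32.6°
tan(βl) = 0.64
For an open-circuited stub, Z_in = −jZ_0·cot(βl) = −jZ_0/tan(βl)

X_in ≈ -78.1 Ω (capacitive)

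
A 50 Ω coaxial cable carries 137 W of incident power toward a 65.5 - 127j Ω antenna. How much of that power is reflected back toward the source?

P_reflected ≈ 76.1 W

|Γ| = |(15.5 − j127)/(115.5 − j127)| = 0.745
|Γ|² = 0.555
P_refl = |Γ|²·P_inc = 76.1 W, P_del = (1 − |Γ|²)·P_inc = 60.9 W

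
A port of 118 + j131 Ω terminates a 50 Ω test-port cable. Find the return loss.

Γ = (68 + j131)/(168 + j131), |Γ| = 0.693
RL = −20·log₁₀|Γ| = −20·log₁₀(0.693)

RL ≈ 3.19 dB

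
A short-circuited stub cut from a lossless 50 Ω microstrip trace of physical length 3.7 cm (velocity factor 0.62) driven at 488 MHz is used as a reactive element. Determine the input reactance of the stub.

X_in ≈ 34.9 Ω (inductive)

λ = v/f = 0.62·c / 488 MHz = 0.381 m
βl = 2π·l/λ = 2π × 0.0971 = 34.9°
tan(βl) = 0.699
For a short-circuited stub, Z_in = jZ_0·tan(βl)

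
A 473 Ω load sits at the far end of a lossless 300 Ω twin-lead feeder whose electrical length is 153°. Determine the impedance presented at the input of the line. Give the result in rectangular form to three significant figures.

Z_in ≈ 362 + j138 Ω

tan(βl) = tan(153°) = -0.51
Z_in = Z_0·(Z_L + jZ_0·tanβl)/(Z_0 + jZ_L·tanβl)
     = 300·(473 − j153)/(300 − j241)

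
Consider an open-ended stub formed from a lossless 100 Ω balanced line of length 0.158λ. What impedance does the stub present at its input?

Z_in ≈ −j65.2 Ω

βl = 2π × 0.158 = 56.9°
tan(βl) = 1.53
For an open-ended stub, Z_in = −jZ_0·cot(βl) = −jZ_0/tan(βl)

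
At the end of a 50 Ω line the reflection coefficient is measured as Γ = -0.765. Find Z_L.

Z_L = Z_0·(1 + Γ)/(1 − Γ) = 50·(0.235)/(1.77)

Z_L ≈ 6.66 Ω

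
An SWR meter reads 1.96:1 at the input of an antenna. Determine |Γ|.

|Γ| = (S − 1)/(S + 1) = (1.96 − 1)/(1.96 + 1) = 0.96/2.96

|Γ| ≈ 0.324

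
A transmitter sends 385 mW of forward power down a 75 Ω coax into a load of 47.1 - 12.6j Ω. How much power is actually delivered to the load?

|Γ| = |(-27.9 − j12.6)/(122.1 − j12.6)| = 0.249
|Γ|² = 0.0622
P_refl = |Γ|²·P_inc = 23.9 mW, P_del = (1 − |Γ|²)·P_inc = 361 mW

P_delivered ≈ 361 mW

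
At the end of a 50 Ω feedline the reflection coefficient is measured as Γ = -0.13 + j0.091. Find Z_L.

Z_L = Z_0·(1 + Γ)/(1 − Γ) = 50·(0.87 + j0.091)/(1.13 − j0.091)

Z_L ≈ 37.9 + j7.08 Ω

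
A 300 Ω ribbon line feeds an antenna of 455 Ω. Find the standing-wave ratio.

VSWR ≈ 1.52

For a purely resistive load, VSWR = R_L/Z_0 or Z_0/R_L (whichever > 1) = 455/300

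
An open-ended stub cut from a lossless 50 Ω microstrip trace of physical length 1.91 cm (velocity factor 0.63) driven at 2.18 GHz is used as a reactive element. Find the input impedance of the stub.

λ = v/f = 0.63·c / 2.18 GHz = 0.0867 m
βl = 2π·l/λ = 2π × 0.22 = 79.3°
tan(βl) = 5.3
For an open-ended stub, Z_in = −jZ_0·cot(βl) = −jZ_0/tan(βl)

Z_in ≈ −j9.44 Ω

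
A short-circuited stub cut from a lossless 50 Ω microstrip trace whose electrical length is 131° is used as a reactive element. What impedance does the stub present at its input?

tan(βl) = -1.15
For a short-circuited stub, Z_in = jZ_0·tan(βl)

Z_in ≈ −j57.5 Ω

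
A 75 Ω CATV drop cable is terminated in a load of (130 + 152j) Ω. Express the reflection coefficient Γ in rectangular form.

Γ = (Z_L − Z_0)/(Z_L + Z_0) = (55 + j152)/(205 + j152)

Γ ≈ 0.528 + j0.35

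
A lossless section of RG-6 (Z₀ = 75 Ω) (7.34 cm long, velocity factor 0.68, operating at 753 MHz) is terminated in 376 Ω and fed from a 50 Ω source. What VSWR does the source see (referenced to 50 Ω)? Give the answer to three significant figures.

λ = v/f = 0.68·c / 753 MHz = 0.271 m
βl = 2π·l/λ = 2π × 0.271 = 97.5°
tan(βl) = -7.56
Z_in = Z_0·(Z_L + jZ_0·tanβl)/(Z_0 + jZ_L·tanβl) = 15.2 + j9.52 Ω
Γ_s = (Z_in − Z_s)/(Z_in + Z_s) = (-34.8 + j9.52)/(65.2 + j9.52), |Γ_s| = 0.547
VSWR = (1 + |Γ_s|)/(1 − |Γ_s|)

VSWR ≈ 3.42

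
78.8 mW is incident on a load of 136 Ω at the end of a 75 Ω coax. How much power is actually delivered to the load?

P_delivered ≈ 72.2 mW

Γ = (136 − 75)/(136 + 75) = 0.289
|Γ|² = 0.0836
P_refl = |Γ|²·P_inc = 6.59 mW, P_del = (1 − |Γ|²)·P_inc = 72.2 mW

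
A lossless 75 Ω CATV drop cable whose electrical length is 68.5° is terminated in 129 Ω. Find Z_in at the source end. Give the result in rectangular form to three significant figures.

tan(βl) = tan(68.5°) = 2.54
Z_in = Z_0·(Z_L + jZ_0·tanβl)/(Z_0 + jZ_L·tanβl)
     = 75·(129 + j190)/(75 + j327)

Z_in ≈ 47.9 − j18.6 Ω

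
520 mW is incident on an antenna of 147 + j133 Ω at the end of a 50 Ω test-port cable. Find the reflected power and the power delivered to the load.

|Γ| = |(97 + j133)/(197 + j133)| = 0.693
|Γ|² = 0.48
P_refl = |Γ|²·P_inc = 249 mW, P_del = (1 − |Γ|²)·P_inc = 271 mW

P_reflected ≈ 249 mW; P_delivered ≈ 271 mW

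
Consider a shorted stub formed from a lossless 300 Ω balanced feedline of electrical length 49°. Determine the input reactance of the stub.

X_in ≈ 345 Ω (inductive)

tan(βl) = 1.15
For a shorted stub, Z_in = jZ_0·tan(βl)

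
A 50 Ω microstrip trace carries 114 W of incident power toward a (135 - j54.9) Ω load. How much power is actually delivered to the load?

P_delivered ≈ 82.7 W

|Γ| = |(85 − j54.9)/(185 − j54.9)| = 0.524
|Γ|² = 0.275
P_refl = |Γ|²·P_inc = 31.3 W, P_del = (1 − |Γ|²)·P_inc = 82.7 W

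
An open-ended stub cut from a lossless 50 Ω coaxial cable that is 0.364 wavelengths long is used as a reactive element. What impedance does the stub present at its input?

βl = 2π × 0.364 = 131°
tan(βl) = -1.15
For an open-ended stub, Z_in = −jZ_0·cot(βl) = −jZ_0/tan(βl)

Z_in ≈ +j43.5 Ω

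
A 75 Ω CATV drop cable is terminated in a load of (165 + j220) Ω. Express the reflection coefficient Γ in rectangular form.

Γ = (Z_L − Z_0)/(Z_L + Z_0) = (90 + j220)/(240 + j220)

Γ ≈ 0.66 + j0.311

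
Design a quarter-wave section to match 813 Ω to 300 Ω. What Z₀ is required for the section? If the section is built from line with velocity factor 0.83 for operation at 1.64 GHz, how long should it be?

Z_qwt = √(Z_0·R_L) = √(300 × 813) = √243900
λ = 0.83·c/f = 0.152 m, so l = λ/4 = 0.038 m

Z_qwt ≈ 494 Ω; length ≈ 3.8 cm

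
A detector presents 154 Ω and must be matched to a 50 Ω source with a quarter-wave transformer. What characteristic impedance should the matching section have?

Z_qwt = √(Z_0·R_L) = √(50 × 154) = √7700

Z_qwt ≈ 87.7 Ω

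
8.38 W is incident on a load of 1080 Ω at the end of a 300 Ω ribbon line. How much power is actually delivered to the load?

P_delivered ≈ 5.7 W

Γ = (1080 − 300)/(1080 + 300) = 0.565
|Γ|² = 0.319
P_refl = |Γ|²·P_inc = 2.68 W, P_del = (1 − |Γ|²)·P_inc = 5.7 W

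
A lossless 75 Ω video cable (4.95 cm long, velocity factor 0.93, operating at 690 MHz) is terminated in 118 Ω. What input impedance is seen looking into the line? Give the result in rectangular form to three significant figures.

Z_in ≈ 68.9 − j32.3 Ω

λ = v/f = 0.93·c / 690 MHz = 0.404 m
βl = 2π·l/λ = 2π × 0.122 = 44.1°
tan(βl) = tan(44.1°) = 0.968
Z_in = Z_0·(Z_L + jZ_0·tanβl)/(Z_0 + jZ_L·tanβl)
     = 75·(118 + j72.6)/(75 + j114)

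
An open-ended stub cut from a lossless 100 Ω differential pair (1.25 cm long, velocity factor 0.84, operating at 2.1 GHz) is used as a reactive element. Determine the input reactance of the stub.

λ = v/f = 0.84·c / 2.1 GHz = 0.12 m
βl = 2π·l/λ = 2π × 0.104 = 37.5°
tan(βl) = 0.767
For an open-ended stub, Z_in = −jZ_0·cot(βl) = −jZ_0/tan(βl)

X_in ≈ -130 Ω (capacitive)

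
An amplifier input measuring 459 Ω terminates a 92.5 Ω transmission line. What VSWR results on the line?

Γ = (459 − 92.5)/(459 + 92.5) = 0.665
VSWR = (1 + 0.665)/(1 − 0.665)

VSWR ≈ 4.96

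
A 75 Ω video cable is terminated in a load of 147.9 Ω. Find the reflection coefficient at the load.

Γ = (Z_L − Z_0)/(Z_L + Z_0) = (147.9 − 75)/(147.9 + 75) = 72.9/222.9

Γ = 0.327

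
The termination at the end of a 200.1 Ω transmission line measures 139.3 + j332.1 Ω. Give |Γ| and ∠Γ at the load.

Γ ≈ 0.711 ∠ 56°

Γ = (Z_L − Z_0)/(Z_L + Z_0) = (-60.8 + j332.1)/(339.4 + j332.1)
|Γ| = 338/475 = 0.711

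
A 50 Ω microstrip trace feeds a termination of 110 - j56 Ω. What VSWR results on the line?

VSWR ≈ 2.88

Γ = (Z_L − Z_0)/(Z_L + Z_0) = (60 − j56)/(160 − j56)
|Γ| = 82.1/170 = 0.484
VSWR = (1 + |Γ|)/(1 − |Γ|) = 1.48/0.516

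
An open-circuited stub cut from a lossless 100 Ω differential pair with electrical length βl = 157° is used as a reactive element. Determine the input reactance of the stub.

X_in ≈ 236 Ω (inductive)

tan(βl) = -0.424
For an open-circuited stub, Z_in = −jZ_0·cot(βl) = −jZ_0/tan(βl)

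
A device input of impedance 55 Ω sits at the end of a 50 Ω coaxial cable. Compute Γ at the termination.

Γ = (Z_L − Z_0)/(Z_L + Z_0) = (55 − 50)/(55 + 50) = 5/105

Γ = 0.0476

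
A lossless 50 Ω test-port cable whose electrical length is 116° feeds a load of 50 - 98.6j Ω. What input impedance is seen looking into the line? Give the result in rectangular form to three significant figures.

tan(βl) = tan(116°) = -2.05
Z_in = Z_0·(Z_L + jZ_0·tanβl)/(Z_0 + jZ_L·tanβl)
     = 50·(50 − j201)/(-152 − j103)

Z_in ≈ 19.3 + j53.1 Ω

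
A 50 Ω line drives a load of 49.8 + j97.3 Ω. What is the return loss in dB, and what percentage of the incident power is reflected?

RL ≈ 3.12 dB; 48.7% of incident power reflected

Γ = (-0.2 + j97.3)/(99.8 + j97.3), |Γ| = 0.698
RL = −20·log₁₀(0.698) = 3.12 dB
P_refl/P_inc = |Γ|² = 0.487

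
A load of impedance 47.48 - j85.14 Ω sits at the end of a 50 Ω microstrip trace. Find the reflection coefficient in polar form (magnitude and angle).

Γ = (Z_L − Z_0)/(Z_L + Z_0) = (-2.52 − j85.14)/(97.48 − j85.14)
|Γ| = 85.2/129 = 0.658

Γ ≈ 0.658 ∠ -50.6°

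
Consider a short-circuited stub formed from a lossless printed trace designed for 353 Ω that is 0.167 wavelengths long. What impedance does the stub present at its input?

Z_in ≈ +j614 Ω

βl = 2π × 0.167 = 60.1°
tan(βl) = 1.74
For a short-circuited stub, Z_in = jZ_0·tan(βl)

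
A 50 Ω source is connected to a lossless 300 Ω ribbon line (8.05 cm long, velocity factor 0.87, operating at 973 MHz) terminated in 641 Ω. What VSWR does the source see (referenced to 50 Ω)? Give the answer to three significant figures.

VSWR ≈ 3.84

λ = v/f = 0.87·c / 973 MHz = 0.268 m
βl = 2π·l/λ = 2π × 0.3 = 108°
tan(βl) = -3.07
Z_in = Z_0·(Z_L + jZ_0·tanβl)/(Z_0 + jZ_L·tanβl) = 152 + j74.6 Ω
Γ_s = (Z_in − Z_s)/(Z_in + Z_s) = (102 + j74.6)/(202 + j74.6), |Γ_s| = 0.586
VSWR = (1 + |Γ_s|)/(1 − |Γ_s|)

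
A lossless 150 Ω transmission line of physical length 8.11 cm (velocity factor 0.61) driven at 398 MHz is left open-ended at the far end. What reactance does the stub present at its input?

λ = v/f = 0.61·c / 398 MHz = 0.46 m
βl = 2π·l/λ = 2π × 0.176 = 63.5°
tan(βl) = 2.01
For an open-ended stub, Z_in = −jZ_0·cot(βl) = −jZ_0/tan(βl)

X_in ≈ -74.8 Ω (capacitive)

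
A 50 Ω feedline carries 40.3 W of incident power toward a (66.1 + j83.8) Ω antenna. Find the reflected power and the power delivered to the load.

P_reflected ≈ 14.3 W; P_delivered ≈ 26 W

|Γ| = |(16.1 + j83.8)/(116.1 + j83.8)| = 0.596
|Γ|² = 0.355
P_refl = |Γ|²·P_inc = 14.3 W, P_del = (1 − |Γ|²)·P_inc = 26 W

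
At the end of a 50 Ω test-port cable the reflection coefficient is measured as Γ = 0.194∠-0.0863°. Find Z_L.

Z_L = Z_0·(1 + Γ)/(1 − Γ) = 50·(1.19 − j0.000292)/(0.806 + j0.000292)

Z_L ≈ 74.1 − j0.045 Ω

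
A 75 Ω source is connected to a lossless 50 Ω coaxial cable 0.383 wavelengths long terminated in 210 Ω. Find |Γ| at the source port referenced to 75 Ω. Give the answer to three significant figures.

|Γ| ≈ 0.631

βl = 2π × 0.383 = 138°
tan(βl) = -0.904
Z_in = Z_0·(Z_L + jZ_0·tanβl)/(Z_0 + jZ_L·tanβl) = 24.7 + j48.8 Ω
Γ_s = (Z_in − Z_s)/(Z_in + Z_s) = (-50.3 + j48.8)/(99.7 + j48.8), |Γ_s| = 0.631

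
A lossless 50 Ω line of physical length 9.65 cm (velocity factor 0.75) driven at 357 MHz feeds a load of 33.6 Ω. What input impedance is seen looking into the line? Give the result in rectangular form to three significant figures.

Z_in ≈ 53.3 + j20.4 Ω

λ = v/f = 0.75·c / 357 MHz = 0.63 m
βl = 2π·l/λ = 2π × 0.153 = 55.1°
tan(βl) = tan(55.1°) = 1.43
Z_in = Z_0·(Z_L + jZ_0·tanβl)/(Z_0 + jZ_L·tanβl)
     = 50·(33.6 + j71.7)/(50 + j48.2)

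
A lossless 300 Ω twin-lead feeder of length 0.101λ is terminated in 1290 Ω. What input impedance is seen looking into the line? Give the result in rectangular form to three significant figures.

βl = 2π × 0.101 = 36.4°
tan(βl) = tan(36.4°) = 0.736
Z_in = Z_0·(Z_L + jZ_0·tanβl)/(Z_0 + jZ_L·tanβl)
     = 300·(1290 + j221)/(300 + j950)

Z_in ≈ 180 − j350 Ω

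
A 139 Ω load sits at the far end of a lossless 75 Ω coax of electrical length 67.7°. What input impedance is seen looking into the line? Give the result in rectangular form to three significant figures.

Z_in ≈ 45.1 − j20.8 Ω

tan(βl) = tan(67.7°) = 2.44
Z_in = Z_0·(Z_L + jZ_0·tanβl)/(Z_0 + jZ_L·tanβl)
     = 75·(139 + j183)/(75 + j339)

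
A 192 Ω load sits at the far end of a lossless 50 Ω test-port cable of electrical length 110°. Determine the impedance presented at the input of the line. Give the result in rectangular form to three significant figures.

tan(βl) = tan(110°) = -2.75
Z_in = Z_0·(Z_L + jZ_0·tanβl)/(Z_0 + jZ_L·tanβl)
     = 50·(192 − j137)/(50 − j528)

Z_in ≈ 14.6 + j16.8 Ω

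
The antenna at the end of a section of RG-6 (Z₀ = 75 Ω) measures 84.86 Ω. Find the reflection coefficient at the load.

Γ = 0.0617

Γ = (Z_L − Z_0)/(Z_L + Z_0) = (84.86 − 75)/(84.86 + 75) = 9.86/159.9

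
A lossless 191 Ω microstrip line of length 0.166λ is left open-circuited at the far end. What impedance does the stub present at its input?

βl = 2π × 0.166 = 59.8°
tan(βl) = 1.72
For an open-circuited stub, Z_in = −jZ_0·cot(βl) = −jZ_0/tan(βl)

Z_in ≈ −j111 Ω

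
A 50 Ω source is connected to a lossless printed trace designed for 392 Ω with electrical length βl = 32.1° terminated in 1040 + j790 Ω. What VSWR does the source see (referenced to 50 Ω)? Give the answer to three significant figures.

tan(βl) = 0.627
Z_in = Z_0·(Z_L + jZ_0·tanβl)/(Z_0 + jZ_L·tanβl) = 510 − j706 Ω
Γ_s = (Z_in − Z_s)/(Z_in + Z_s) = (460 − j706)/(560 − j706), |Γ_s| = 0.935
VSWR = (1 + |Γ_s|)/(1 − |Γ_s|)

VSWR ≈ 29.8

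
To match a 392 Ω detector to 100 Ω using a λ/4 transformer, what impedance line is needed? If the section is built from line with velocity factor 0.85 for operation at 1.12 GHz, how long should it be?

Z_qwt ≈ 198 Ω; length ≈ 5.69 cm

Z_qwt = √(Z_0·R_L) = √(100 × 392) = √39200
λ = 0.85·c/f = 0.228 m, so l = λ/4 = 0.0569 m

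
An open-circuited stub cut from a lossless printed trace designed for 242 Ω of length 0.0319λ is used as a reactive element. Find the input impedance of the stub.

Z_in ≈ −j1190 Ω

βl = 2π × 0.0319 = 11.5°
tan(βl) = 0.203
For an open-circuited stub, Z_in = −jZ_0·cot(βl) = −jZ_0/tan(βl)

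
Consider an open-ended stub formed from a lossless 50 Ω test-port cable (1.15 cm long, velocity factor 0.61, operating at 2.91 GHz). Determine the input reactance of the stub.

λ = v/f = 0.61·c / 2.91 GHz = 0.0629 m
βl = 2π·l/λ = 2π × 0.183 = 65.8°
tan(βl) = 2.23
For an open-ended stub, Z_in = −jZ_0·cot(βl) = −jZ_0/tan(βl)

X_in ≈ -22.4 Ω (capacitive)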